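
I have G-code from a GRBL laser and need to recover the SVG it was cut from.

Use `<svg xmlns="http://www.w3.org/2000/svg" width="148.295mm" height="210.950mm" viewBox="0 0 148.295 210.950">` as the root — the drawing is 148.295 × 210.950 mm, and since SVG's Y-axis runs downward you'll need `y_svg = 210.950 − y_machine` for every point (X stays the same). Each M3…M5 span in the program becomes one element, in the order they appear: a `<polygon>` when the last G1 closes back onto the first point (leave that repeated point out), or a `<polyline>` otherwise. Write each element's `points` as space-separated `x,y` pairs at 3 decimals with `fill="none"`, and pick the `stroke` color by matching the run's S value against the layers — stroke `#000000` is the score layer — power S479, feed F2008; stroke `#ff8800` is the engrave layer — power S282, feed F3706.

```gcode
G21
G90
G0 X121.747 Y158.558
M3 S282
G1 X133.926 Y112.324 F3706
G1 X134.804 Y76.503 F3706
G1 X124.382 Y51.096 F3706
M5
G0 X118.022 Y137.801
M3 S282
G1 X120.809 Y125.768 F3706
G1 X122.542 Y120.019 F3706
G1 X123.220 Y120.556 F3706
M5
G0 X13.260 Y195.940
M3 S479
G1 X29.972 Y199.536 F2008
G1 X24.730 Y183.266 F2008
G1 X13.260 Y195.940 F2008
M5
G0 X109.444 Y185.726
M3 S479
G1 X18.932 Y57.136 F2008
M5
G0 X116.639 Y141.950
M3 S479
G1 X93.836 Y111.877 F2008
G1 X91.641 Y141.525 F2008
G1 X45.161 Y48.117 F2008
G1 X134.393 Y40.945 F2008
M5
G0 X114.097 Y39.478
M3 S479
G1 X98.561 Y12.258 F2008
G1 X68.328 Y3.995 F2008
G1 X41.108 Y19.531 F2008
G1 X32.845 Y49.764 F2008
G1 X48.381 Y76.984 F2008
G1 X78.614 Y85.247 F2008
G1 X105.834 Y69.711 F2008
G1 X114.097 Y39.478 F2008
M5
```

Machine Y-up, SVG Y-down with viewBox height 210.950, so y_svg = 210.950 − y_machine; X carries over.

Run 1: power S282 maps to stroke `#ff8800` (engrave). The run is open, so emit a `<polyline>` with points (Y-flipped): 121.747,52.392 133.926,98.626 134.804,134.447 124.382,159.854.

Run 2: the run's S282 means `#ff8800` (engrave). The run is open, so emit a `<polyline>` with points (Y-flipped): 118.022,73.149 120.809,85.182 122.542,90.931 123.220,90.394.

Run 3: S479 ⇒ score layer `#000000`. The run returns to its start, so emit a `<polygon>` with points (Y-flipped): 13.260,15.010 29.972,11.414 24.730,27.684.

Run 4: the run's S479 means `#000000` (score). The run is open, so emit a `<polyline>` with points (Y-flipped): 109.444,25.224 18.932,153.814.

Run 5: S479 ⇒ score layer `#000000`. The run is open, so emit a `<polyline>` with points (Y-flipped): 116.639,69.000 93.836,99.073 91.641,69.425 45.161,162.833 134.393,170.005.

Run 6: the run's S479 means `#000000` (score). The run returns to its start, so emit a `<polygon>` with points (Y-flipped): 114.097,171.472 98.561,198.692 68.328,206.955 41.108,191.419 32.845,161.186 48.381,133.966 78.614,125.703 105.834,141.239.

<svg xmlns="http://www.w3.org/2000/svg" width="148.295mm" height="210.950mm" viewBox="0 0 148.295 210.950">
  <polyline points="121.747,52.392 133.926,98.626 134.804,134.447 124.382,159.854" fill="none" stroke="#ff8800"/>
  <polyline points="118.022,73.149 120.809,85.182 122.542,90.931 123.220,90.394" fill="none" stroke="#ff8800"/>
  <polygon points="13.260,15.010 29.972,11.414 24.730,27.684" fill="none" stroke="#000000"/>
  <polyline points="109.444,25.224 18.932,153.814" fill="none" stroke="#000000"/>
  <polyline points="116.639,69.000 93.836,99.073 91.641,69.425 45.161,162.833 134.393,170.005" fill="none" stroke="#000000"/>
  <polygon points="114.097,171.472 98.561,198.692 68.328,206.955 41.108,191.419 32.845,161.186 48.381,133.966 78.614,125.703 105.834,141.239" fill="none" stroke="#000000"/>
</svg>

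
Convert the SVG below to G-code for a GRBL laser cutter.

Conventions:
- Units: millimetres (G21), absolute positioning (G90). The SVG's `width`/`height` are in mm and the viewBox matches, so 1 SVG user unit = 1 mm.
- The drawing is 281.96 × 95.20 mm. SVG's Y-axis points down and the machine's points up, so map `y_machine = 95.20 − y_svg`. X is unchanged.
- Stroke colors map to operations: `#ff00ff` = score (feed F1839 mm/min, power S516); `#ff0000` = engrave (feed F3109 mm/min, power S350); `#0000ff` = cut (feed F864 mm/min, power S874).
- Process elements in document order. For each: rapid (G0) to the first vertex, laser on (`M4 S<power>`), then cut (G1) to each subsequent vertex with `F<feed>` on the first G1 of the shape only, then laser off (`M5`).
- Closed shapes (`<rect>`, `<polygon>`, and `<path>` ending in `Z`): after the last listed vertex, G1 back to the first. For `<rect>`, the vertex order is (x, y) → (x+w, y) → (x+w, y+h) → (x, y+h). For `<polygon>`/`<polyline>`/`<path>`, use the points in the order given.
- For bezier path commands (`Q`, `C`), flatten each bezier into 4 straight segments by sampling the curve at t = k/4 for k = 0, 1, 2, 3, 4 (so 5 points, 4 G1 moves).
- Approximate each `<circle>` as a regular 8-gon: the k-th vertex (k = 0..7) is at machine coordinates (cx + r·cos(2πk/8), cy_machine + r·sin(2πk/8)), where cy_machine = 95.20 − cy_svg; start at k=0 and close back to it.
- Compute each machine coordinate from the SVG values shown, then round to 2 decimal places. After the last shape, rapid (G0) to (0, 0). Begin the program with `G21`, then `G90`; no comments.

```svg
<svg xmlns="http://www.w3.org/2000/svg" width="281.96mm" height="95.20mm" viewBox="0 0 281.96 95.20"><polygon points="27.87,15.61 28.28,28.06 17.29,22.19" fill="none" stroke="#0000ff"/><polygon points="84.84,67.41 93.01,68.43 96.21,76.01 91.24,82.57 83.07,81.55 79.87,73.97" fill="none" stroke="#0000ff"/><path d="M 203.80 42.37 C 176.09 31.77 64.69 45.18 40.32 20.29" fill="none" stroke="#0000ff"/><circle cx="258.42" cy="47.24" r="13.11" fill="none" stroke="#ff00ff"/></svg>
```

G21
G90
G0 X27.87 Y79.59
M4 S874
G1 X28.28 Y67.14 F864
G1 X17.29 Y73.01
G1 X27.87 Y79.59
M5
G0 X84.84 Y27.79
M4 S874
G1 X93.01 Y26.77 F864
G1 X96.21 Y19.19
G1 X91.24 Y12.63
G1 X83.07 Y13.65
G1 X79.87 Y21.23
G1 X84.84 Y27.79
M5
G0 X203.80 Y52.83
M4 S874
G1 X169.99 Y57.25 F864
G1 X120.81 Y58.51
G1 X72.25 Y62.45
G1 X40.32 Y74.91
M5
G0 X271.53 Y47.96
M4 S516
G1 X267.69 Y57.23 F1839
G1 X258.42 Y61.07
G1 X249.15 Y57.23
G1 X245.31 Y47.96
G1 X249.15 Y38.69
G1 X258.42 Y34.85
G1 X267.69 Y38.69
G1 X271.53 Y47.96
M5
G0 X0.00 Y0.00

viewBox `0 0 281.96 95.20` with mm width/height → 1 unit = 1 mm. Flip: y_m = 95.20 − y_svg.

**Shape 1** — `<polygon>` regular polygon, stroke `#0000ff` → cut (S874, F864). Machine vertices: (27.87,79.59) → (28.28,67.14) → (17.29,73.01) → (27.87,79.59). Closed: final G1 returns to the first vertex.

**Shape 2** — `<polygon>` regular polygon, stroke `#0000ff` → cut (S874, F864). Machine vertices: (84.84,27.79) → (93.01,26.77) → (96.21,19.19) → (91.24,12.63) → (83.07,13.65) → (79.87,21.23) → (84.84,27.79). Closed: final G1 returns to the first vertex.

**Shape 3** — `<path>` cubic bezier, stroke `#0000ff` → cut (S874, F864). Control points (SVG): P0=(203.80,42.37), P1=(176.09,31.77), P2=(64.69,45.18), P3=(40.32,20.29); sampled at t=k/4. Machine vertices: (203.80,52.83) → (169.99,57.25) → (120.81,58.51) → (72.25,62.45) → (40.32,74.91). Open path.

**Shape 4** — `<circle>` circle, stroke `#ff00ff` → score (S516, F1839). Machine vertices: (271.53,47.96) → (267.69,57.23) → (258.42,61.07) → (249.15,57.23) → (245.31,47.96) → (249.15,38.69) → (258.42,34.85) → (267.69,38.69) → (271.53,47.96). Closed: final G1 returns to the first vertex.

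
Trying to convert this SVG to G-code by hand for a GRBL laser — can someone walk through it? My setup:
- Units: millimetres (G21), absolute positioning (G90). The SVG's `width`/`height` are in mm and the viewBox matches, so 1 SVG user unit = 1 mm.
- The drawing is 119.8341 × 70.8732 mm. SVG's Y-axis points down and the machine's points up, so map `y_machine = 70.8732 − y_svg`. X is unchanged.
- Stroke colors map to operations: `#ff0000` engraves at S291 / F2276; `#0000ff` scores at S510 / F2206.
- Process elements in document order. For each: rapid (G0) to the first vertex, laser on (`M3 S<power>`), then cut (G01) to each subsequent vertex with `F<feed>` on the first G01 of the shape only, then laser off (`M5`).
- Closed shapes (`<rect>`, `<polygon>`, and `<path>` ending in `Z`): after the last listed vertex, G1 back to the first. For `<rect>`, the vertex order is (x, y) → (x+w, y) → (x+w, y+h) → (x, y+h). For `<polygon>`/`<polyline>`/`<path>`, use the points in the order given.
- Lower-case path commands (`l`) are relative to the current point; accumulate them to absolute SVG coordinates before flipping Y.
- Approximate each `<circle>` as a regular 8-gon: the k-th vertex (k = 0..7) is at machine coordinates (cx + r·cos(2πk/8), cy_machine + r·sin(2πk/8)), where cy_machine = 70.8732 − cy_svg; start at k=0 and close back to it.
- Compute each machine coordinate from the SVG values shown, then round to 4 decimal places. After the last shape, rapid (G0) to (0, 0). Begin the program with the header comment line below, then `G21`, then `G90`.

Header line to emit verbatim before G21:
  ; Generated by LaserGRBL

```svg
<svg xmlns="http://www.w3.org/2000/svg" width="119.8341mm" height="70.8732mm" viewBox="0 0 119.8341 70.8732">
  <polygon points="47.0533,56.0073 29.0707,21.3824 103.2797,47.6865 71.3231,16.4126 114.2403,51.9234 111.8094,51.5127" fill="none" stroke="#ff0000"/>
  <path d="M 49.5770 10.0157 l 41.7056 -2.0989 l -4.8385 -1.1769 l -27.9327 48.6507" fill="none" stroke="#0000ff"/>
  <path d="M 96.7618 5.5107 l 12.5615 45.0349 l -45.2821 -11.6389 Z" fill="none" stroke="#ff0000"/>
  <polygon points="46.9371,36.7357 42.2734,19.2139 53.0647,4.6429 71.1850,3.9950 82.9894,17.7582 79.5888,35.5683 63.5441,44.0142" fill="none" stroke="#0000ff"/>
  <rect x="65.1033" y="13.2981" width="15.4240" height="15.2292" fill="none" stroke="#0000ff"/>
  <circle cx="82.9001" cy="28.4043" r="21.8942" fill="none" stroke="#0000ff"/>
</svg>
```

; Generated by LaserGRBL
G21
G90
G0 X47.0533 Y14.8659
M3 S291
G01 X29.0707 Y49.4908 F2276
G01 X103.2797 Y23.1867
G01 X71.3231 Y54.4606
G01 X114.2403 Y18.9498
G01 X111.8094 Y19.3605
G01 X47.0533 Y14.8659
M5
G0 X49.5770 Y60.8575
M3 S510
G01 X91.2826 Y62.9564 F2206
G01 X86.4441 Y64.1333
G01 X58.5114 Y15.4826
M5
G0 X96.7618 Y65.3625
M3 S291
G01 X109.3233 Y20.3276 F2276
G01 X64.0412 Y31.9665
G01 X96.7618 Y65.3625
M5
G0 X46.9371 Y34.1375
M3 S510
G01 X42.2734 Y51.6593 F2206
G01 X53.0647 Y66.2303
G01 X71.1850 Y66.8782
G01 X82.9894 Y53.1150
G01 X79.5888 Y35.3049
G01 X63.5441 Y26.8590
G01 X46.9371 Y34.1375
M5
G0 X65.1033 Y57.5751
M3 S510
G01 X80.5273 Y57.5751 F2206
G01 X80.5273 Y42.3459
G01 X65.1033 Y42.3459
G01 X65.1033 Y57.5751
M5
G0 X104.7943 Y42.4689
M3 S510
G01 X98.3816 Y57.9504 F2206
G01 X82.9001 Y64.3631
G01 X67.4186 Y57.9504
G01 X61.0059 Y42.4689
G01 X67.4186 Y26.9874
G01 X82.9001 Y20.5747
G01 X98.3816 Y26.9874
G01 X104.7943 Y42.4689
M5
G0 X0.0000 Y0.0000

1 u = 1 mm; y_m = 70.8732 − y.

[1] `<polygon>` closed polygon, #ff0000→engrave S291 F2276: (47.0533,14.8659) → (29.0707,49.4908) → (103.2797,23.1867) → (71.3231,54.4606) → (114.2403,18.9498) → (111.8094,19.3605) → (47.0533,14.8659) (closed)

[2] `<path>` open polyline, #0000ff→score S510 F2206: (49.5770,60.8575) → (91.2826,62.9564) → (86.4441,64.1333) → (58.5114,15.4826)

[3] `<path>` regular polygon, #ff0000→engrave S291 F2276: (96.7618,65.3625) → (109.3233,20.3276) → (64.0412,31.9665) → (96.7618,65.3625) (closed)

[4] `<polygon>` regular polygon, #0000ff→score S510 F2206: (46.9371,34.1375) → (42.2734,51.6593) → (53.0647,66.2303) → (71.1850,66.8782) → (82.9894,53.1150) → (79.5888,35.3049) → (63.5441,26.8590) → (46.9371,34.1375) (closed)

[5] `<rect>` rectangle, #0000ff→score S510 F2206: (65.1033,57.5751) → (80.5273,57.5751) → (80.5273,42.3459) → (65.1033,42.3459) → (65.1033,57.5751) (closed)

[6] `<circle>` circle, #0000ff→score S510 F2206: (104.7943,42.4689) → (98.3816,57.9504) → (82.9001,64.3631) → (67.4186,57.9504) → (61.0059,42.4689) → (67.4186,26.9874) → (82.9001,20.5747) → (98.3816,26.9874) → (104.7943,42.4689) (closed)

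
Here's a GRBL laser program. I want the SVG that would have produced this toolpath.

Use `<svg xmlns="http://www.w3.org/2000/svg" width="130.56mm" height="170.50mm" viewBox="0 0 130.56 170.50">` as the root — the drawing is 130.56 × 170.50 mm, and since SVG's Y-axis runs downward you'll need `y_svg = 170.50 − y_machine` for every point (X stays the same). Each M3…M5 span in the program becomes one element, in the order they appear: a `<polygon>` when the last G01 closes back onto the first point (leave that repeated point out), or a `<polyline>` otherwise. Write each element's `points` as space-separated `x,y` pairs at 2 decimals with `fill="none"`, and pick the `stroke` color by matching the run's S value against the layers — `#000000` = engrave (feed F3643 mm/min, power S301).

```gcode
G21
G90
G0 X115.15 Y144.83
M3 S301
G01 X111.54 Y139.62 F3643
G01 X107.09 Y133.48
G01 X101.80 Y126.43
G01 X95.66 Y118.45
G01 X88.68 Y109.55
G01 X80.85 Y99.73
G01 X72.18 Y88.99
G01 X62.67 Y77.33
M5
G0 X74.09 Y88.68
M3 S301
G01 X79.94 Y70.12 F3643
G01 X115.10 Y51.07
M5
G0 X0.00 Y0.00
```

<svg xmlns="http://www.w3.org/2000/svg" width="130.56mm" height="170.50mm" viewBox="0 0 130.56 170.50">
  <polyline points="115.15,25.67 111.54,30.88 107.09,37.02 101.80,44.07 95.66,52.05 88.68,60.95 80.85,70.77 72.18,81.51 62.67,93.17" fill="none" stroke="#000000"/>
  <polyline points="74.09,81.82 79.94,100.38 115.10,119.43" fill="none" stroke="#000000"/>
</svg>

Each laser-on run becomes one SVG element. Flip Y back into SVG space with y_svg = 170.50 − y_machine. Every run uses S301, so all elements get stroke `#000000` (engrave).

Run 1: The run is open, so emit a `<polyline>` with points (Y-flipped): 115.15,25.67 111.54,30.88 107.09,37.02 101.80,44.07 95.66,52.05 88.68,60.95 80.85,70.77 72.18,81.51 62.67,93.17.

Run 2: The run is open, so emit a `<polyline>` with points (Y-flipped): 74.09,81.82 79.94,100.38 115.10,119.43.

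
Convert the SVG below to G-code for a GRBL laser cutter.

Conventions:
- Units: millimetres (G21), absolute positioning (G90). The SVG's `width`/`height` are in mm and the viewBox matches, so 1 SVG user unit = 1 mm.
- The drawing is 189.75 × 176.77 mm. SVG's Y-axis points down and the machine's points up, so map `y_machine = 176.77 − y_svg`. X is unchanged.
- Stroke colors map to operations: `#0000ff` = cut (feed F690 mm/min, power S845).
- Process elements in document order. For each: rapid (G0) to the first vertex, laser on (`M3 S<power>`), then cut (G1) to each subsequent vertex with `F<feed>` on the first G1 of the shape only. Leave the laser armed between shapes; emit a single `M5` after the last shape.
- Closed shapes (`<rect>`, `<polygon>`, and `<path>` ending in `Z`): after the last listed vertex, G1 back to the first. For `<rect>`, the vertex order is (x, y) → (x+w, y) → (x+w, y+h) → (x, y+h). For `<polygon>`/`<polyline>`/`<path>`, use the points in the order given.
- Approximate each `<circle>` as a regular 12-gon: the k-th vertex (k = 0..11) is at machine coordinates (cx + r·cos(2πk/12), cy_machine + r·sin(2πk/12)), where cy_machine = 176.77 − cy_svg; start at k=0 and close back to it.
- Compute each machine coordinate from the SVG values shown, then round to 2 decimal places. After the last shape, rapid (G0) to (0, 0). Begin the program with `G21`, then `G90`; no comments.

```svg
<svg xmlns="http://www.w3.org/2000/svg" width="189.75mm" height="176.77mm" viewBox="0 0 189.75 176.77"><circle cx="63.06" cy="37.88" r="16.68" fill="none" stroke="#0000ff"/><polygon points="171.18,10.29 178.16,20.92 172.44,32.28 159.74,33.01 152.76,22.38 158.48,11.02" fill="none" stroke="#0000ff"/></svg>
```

Since the viewBox matches the mm dimensions, user units are millimetres directly. The only transform is the Y-flip y_m = 176.77 − y_svg.

Shape 1 is a circle drawn with `<circle>`. Its stroke #0000ff means cut at S845, F690. After flipping Y the toolpath is (79.74,138.89) → (77.51,147.23) → (71.40,153.34) → (63.06,155.57) → (54.72,153.34) → (48.61,147.23) → (46.38,138.89) → (48.61,130.55) → (54.72,124.44) → (63.06,122.21) → (71.40,124.44) → (77.51,130.55) → (79.74,138.89), returning to the start.

Shape 2 is a regular polygon drawn with `<polygon>`. Its stroke #0000ff means cut at S845, F690. After flipping Y the toolpath is (171.18,166.48) → (178.16,155.85) → (172.44,144.49) → (159.74,143.76) → (152.76,154.39) → (158.48,165.75) → (171.18,166.48), returning to the start.

G21
G90
G0 X79.74 Y138.89
M3 S845
G1 X77.51 Y147.23 F690
G1 X71.40 Y153.34
G1 X63.06 Y155.57
G1 X54.72 Y153.34
G1 X48.61 Y147.23
G1 X46.38 Y138.89
G1 X48.61 Y130.55
G1 X54.72 Y124.44
G1 X63.06 Y122.21
G1 X71.40 Y124.44
G1 X77.51 Y130.55
G1 X79.74 Y138.89
G0 X171.18 Y166.48
M3 S845
G1 X178.16 Y155.85 F690
G1 X172.44 Y144.49
G1 X159.74 Y143.76
G1 X152.76 Y154.39
G1 X158.48 Y165.75
G1 X171.18 Y166.48
M5
G0 X0.00 Y0.00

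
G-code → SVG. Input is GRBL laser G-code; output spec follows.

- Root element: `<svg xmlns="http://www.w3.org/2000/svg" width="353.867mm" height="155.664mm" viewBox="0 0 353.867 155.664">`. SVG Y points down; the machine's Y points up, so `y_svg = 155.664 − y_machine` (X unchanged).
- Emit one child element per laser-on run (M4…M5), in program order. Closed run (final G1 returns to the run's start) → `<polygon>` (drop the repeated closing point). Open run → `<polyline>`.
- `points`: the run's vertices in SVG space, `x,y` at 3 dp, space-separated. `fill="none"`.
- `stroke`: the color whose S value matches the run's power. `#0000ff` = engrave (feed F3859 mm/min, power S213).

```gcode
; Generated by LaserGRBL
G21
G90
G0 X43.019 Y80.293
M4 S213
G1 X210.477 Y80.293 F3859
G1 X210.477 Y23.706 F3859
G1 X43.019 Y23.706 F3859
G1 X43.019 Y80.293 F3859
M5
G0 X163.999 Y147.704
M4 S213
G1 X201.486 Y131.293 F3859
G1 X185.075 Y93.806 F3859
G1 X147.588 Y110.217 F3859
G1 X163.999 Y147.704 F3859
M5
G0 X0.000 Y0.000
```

<svg xmlns="http://www.w3.org/2000/svg" width="353.867mm" height="155.664mm" viewBox="0 0 353.867 155.664">
  <polygon points="43.019,75.371 210.477,75.371 210.477,131.958 43.019,131.958" fill="none" stroke="#0000ff"/>
  <polygon points="163.999,7.960 201.486,24.371 185.075,61.858 147.588,45.447" fill="none" stroke="#0000ff"/>
</svg>

Machine Y-up, SVG Y-down with viewBox height 155.664, so y_svg = 155.664 − y_machine; X carries over. Every run uses S213, so all elements get stroke `#0000ff` (engrave).

Run 1: The run returns to its start, so emit a `<polygon>` with points (Y-flipped): 43.019,75.371 210.477,75.371 210.477,131.958 43.019,131.958.

Run 2: The run returns to its start, so emit a `<polygon>` with points (Y-flipped): 163.999,7.960 201.486,24.371 185.075,61.858 147.588,45.447.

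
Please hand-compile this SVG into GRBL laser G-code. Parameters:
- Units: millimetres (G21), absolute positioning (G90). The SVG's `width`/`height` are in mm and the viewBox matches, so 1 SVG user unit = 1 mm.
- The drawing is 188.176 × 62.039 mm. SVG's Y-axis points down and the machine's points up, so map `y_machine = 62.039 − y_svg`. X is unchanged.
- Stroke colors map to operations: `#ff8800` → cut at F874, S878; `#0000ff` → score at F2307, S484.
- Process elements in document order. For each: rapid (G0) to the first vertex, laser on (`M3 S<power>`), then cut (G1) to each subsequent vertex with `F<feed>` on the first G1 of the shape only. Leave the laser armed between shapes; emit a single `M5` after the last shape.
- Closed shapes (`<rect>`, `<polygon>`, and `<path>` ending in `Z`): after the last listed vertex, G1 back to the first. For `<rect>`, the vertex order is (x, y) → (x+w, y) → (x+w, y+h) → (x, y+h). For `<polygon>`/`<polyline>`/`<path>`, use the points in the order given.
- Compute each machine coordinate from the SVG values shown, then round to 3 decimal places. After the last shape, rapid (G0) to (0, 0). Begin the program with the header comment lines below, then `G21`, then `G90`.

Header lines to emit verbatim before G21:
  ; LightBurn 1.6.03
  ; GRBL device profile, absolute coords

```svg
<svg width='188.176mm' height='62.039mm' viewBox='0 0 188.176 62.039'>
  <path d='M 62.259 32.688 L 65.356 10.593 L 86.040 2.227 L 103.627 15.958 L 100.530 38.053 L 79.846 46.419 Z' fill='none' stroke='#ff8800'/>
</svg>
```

; LightBurn 1.6.03
; GRBL device profile, absolute coords
G21
G90
G0 X62.259 Y29.351
M3 S878
G1 X65.356 Y51.446 F874
G1 X86.040 Y59.812
G1 X103.627 Y46.081
G1 X100.530 Y23.986
G1 X79.846 Y15.620
G1 X62.259 Y29.351
M5
G0 X0.000 Y0.000

viewBox `0 0 188.176 62.039` with mm width/height → 1 unit = 1 mm. Flip: y_m = 62.039 − y_svg.

**Shape 1** — `<path>` regular polygon, stroke `#ff8800` → cut (S878, F874). Machine vertices: (62.259,29.351) → (65.356,51.446) → (86.040,59.812) → (103.627,46.081) → (100.530,23.986) → (79.846,15.620) → (62.259,29.351). Closed: final G1 returns to the first vertex.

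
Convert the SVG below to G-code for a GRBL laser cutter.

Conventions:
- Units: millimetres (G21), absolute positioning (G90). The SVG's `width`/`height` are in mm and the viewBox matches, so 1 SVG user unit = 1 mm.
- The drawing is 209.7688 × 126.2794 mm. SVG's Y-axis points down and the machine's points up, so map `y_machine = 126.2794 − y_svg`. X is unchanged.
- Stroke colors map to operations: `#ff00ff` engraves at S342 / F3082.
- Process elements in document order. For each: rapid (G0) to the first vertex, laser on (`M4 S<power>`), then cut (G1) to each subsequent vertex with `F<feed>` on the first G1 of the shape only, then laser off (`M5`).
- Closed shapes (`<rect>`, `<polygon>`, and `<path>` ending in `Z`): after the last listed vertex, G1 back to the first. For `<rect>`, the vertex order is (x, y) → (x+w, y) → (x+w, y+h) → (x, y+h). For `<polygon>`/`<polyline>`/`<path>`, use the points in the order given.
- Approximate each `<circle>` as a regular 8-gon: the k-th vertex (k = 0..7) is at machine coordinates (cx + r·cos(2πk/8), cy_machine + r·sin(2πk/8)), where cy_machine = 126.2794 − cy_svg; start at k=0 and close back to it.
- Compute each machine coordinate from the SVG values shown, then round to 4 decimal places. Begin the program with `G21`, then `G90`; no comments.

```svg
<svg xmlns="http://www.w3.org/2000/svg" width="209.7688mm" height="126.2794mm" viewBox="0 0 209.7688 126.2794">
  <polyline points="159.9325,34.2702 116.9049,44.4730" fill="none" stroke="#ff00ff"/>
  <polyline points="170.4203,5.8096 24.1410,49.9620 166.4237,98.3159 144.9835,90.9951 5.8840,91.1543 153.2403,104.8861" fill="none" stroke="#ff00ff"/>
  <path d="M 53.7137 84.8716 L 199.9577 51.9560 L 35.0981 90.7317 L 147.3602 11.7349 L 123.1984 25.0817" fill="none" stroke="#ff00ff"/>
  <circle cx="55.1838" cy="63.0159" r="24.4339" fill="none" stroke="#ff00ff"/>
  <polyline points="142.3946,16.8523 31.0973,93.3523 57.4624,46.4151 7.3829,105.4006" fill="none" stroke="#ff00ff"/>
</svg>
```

1 u = 1 mm; y_m = 126.2794 − y.

[1] `<polyline>` line segment, #ff00ff→engrave S342 F3082: (159.9325,92.0092) → (116.9049,81.8064)

[2] `<polyline>` open polyline, #ff00ff→engrave S342 F3082: (170.4203,120.4698) → (24.1410,76.3174) → (166.4237,27.9635) → (144.9835,35.2843) → (5.8840,35.1251) → (153.2403,21.3933)

[3] `<path>` open polyline, #ff00ff→engrave S342 F3082: (53.7137,41.4078) → (199.9577,74.3234) → (35.0981,35.5477) → (147.3602,114.5445) → (123.1984,101.1977)

[4] `<circle>` circle, #ff00ff→engrave S342 F3082: (79.6177,63.2635) → (72.4612,80.5409) → (55.1838,87.6974) → (37.9064,80.5409) → (30.7499,63.2635) → (37.9064,45.9861) → (55.1838,38.8296) → (72.4612,45.9861) → (79.6177,63.2635) (closed)

[5] `<polyline>` open polyline, #ff00ff→engrave S342 F3082: (142.3946,109.4271) → (31.0973,32.9271) → (57.4624,79.8643) → (7.3829,20.8788)

G21
G90
G0 X159.9325 Y92.0092
M4 S342
G1 X116.9049 Y81.8064 F3082
M5
G0 X170.4203 Y120.4698
M4 S342
G1 X24.1410 Y76.3174 F3082
G1 X166.4237 Y27.9635
G1 X144.9835 Y35.2843
G1 X5.8840 Y35.1251
G1 X153.2403 Y21.3933
M5
G0 X53.7137 Y41.4078
M4 S342
G1 X199.9577 Y74.3234 F3082
G1 X35.0981 Y35.5477
G1 X147.3602 Y114.5445
G1 X123.1984 Y101.1977
M5
G0 X79.6177 Y63.2635
M4 S342
G1 X72.4612 Y80.5409 F3082
G1 X55.1838 Y87.6974
G1 X37.9064 Y80.5409
G1 X30.7499 Y63.2635
G1 X37.9064 Y45.9861
G1 X55.1838 Y38.8296
G1 X72.4612 Y45.9861
G1 X79.6177 Y63.2635
M5
G0 X142.3946 Y109.4271
M4 S342
G1 X31.0973 Y32.9271 F3082
G1 X57.4624 Y79.8643
G1 X7.3829 Y20.8788
M5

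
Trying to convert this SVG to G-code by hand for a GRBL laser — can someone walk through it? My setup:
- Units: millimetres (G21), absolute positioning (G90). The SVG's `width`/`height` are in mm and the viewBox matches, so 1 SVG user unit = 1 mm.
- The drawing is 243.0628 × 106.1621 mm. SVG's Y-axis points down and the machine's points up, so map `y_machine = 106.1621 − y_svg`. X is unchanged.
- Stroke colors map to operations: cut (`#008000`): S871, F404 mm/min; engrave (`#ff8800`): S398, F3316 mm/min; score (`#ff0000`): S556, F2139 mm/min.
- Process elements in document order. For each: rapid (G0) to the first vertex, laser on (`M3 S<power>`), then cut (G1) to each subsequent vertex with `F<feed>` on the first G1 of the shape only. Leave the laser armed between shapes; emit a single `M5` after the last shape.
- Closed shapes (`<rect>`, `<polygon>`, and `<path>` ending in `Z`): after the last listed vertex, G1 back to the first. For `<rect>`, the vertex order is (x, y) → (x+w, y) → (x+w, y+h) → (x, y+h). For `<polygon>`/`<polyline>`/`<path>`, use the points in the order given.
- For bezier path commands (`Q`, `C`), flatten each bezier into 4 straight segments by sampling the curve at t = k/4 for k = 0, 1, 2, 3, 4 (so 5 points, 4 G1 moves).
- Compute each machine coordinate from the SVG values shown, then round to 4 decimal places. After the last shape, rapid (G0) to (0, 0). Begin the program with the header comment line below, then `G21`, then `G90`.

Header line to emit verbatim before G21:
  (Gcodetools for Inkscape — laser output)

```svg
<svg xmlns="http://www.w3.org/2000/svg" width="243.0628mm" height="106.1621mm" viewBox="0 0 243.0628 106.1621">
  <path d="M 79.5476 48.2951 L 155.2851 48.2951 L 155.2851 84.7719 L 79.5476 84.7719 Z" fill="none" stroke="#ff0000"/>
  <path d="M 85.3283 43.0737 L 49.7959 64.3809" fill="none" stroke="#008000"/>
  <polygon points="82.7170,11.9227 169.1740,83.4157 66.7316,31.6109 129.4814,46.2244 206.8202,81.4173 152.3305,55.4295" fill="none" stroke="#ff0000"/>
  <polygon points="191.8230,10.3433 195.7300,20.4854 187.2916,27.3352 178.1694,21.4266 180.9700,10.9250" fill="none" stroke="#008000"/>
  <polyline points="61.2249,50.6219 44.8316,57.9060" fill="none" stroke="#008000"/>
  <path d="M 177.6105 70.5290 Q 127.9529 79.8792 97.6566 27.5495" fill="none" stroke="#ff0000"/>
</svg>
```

1 u = 1 mm; y_m = 106.1621 − y.

[1] `<path>` rectangle, #ff0000→score S556 F2139: (79.5476,57.8670) → (155.2851,57.8670) → (155.2851,21.3902) → (79.5476,21.3902) → (79.5476,57.8670) (closed)

[2] `<path>` line segment, #008000→cut S871 F404: (85.3283,63.0884) → (49.7959,41.7812)

[3] `<polygon>` closed polygon, #ff0000→score S556 F2139: (82.7170,94.2394) → (169.1740,22.7464) → (66.7316,74.5512) → (129.4814,59.9377) → (206.8202,24.7448) → (152.3305,50.7326) → (82.7170,94.2394) (closed)

[4] `<polygon>` regular polygon, #008000→cut S871 F404: (191.8230,95.8188) → (195.7300,85.6767) → (187.2916,78.8269) → (178.1694,84.7355) → (180.9700,95.2371) → (191.8230,95.8188) (closed)

[5] `<polyline>` line segment, #008000→cut S871 F404: (61.2249,55.5402) → (44.8316,48.2561)

[6] `<path>` quadratic bezier, #ff0000→score S556 F2139: (177.6105,35.6331) → (153.9918,34.8130) → (132.7932,41.7029) → (114.0148,56.3027) → (97.6566,78.6126)

(Gcodetools for Inkscape — laser output)
G21
G90
G0 X79.5476 Y57.8670
M3 S556
G1 X155.2851 Y57.8670 F2139
G1 X155.2851 Y21.3902
G1 X79.5476 Y21.3902
G1 X79.5476 Y57.8670
G0 X85.3283 Y63.0884
M3 S871
G1 X49.7959 Y41.7812 F404
G0 X82.7170 Y94.2394
M3 S556
G1 X169.1740 Y22.7464 F2139
G1 X66.7316 Y74.5512
G1 X129.4814 Y59.9377
G1 X206.8202 Y24.7448
G1 X152.3305 Y50.7326
G1 X82.7170 Y94.2394
G0 X191.8230 Y95.8188
M3 S871
G1 X195.7300 Y85.6767 F404
G1 X187.2916 Y78.8269
G1 X178.1694 Y84.7355
G1 X180.9700 Y95.2371
G1 X191.8230 Y95.8188
G0 X61.2249 Y55.5402
M3 S871
G1 X44.8316 Y48.2561 F404
G0 X177.6105 Y35.6331
M3 S556
G1 X153.9918 Y34.8130 F2139
G1 X132.7932 Y41.7029
G1 X114.0148 Y56.3027
G1 X97.6566 Y78.6126
M5
G0 X0.0000 Y0.0000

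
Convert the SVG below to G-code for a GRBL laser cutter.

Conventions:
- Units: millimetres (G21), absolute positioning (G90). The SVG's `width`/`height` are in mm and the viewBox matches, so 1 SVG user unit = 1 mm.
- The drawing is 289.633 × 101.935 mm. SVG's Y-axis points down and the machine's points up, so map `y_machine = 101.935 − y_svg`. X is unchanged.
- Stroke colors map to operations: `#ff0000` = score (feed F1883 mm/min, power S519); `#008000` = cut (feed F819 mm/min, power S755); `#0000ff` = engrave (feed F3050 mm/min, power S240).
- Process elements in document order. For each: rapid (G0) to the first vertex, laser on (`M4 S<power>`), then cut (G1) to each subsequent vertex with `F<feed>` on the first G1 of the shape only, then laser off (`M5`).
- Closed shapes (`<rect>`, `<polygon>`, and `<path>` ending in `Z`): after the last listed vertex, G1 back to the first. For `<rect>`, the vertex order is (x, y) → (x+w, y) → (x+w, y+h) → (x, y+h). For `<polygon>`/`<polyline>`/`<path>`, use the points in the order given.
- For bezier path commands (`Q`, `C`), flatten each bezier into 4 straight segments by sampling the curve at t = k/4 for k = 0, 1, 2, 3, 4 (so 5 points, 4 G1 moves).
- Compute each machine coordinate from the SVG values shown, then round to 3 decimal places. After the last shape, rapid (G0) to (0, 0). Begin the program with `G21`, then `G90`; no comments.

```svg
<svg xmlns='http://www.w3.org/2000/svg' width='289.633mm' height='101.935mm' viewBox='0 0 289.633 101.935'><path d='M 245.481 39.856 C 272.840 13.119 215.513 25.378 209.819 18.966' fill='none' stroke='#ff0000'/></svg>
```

1 u = 1 mm; y_m = 101.935 − y.

[1] `<path>` cubic bezier, #ff0000→score S519 F1883: (245.481,62.079) → (252.252,75.721) → (240.045,80.146) → (221.641,80.760) → (209.819,82.969)

G21
G90
G0 X245.481 Y62.079
M4 S519
G1 X252.252 Y75.721 F1883
G1 X240.045 Y80.146
G1 X221.641 Y80.760
G1 X209.819 Y82.969
M5
G0 X0.000 Y0.000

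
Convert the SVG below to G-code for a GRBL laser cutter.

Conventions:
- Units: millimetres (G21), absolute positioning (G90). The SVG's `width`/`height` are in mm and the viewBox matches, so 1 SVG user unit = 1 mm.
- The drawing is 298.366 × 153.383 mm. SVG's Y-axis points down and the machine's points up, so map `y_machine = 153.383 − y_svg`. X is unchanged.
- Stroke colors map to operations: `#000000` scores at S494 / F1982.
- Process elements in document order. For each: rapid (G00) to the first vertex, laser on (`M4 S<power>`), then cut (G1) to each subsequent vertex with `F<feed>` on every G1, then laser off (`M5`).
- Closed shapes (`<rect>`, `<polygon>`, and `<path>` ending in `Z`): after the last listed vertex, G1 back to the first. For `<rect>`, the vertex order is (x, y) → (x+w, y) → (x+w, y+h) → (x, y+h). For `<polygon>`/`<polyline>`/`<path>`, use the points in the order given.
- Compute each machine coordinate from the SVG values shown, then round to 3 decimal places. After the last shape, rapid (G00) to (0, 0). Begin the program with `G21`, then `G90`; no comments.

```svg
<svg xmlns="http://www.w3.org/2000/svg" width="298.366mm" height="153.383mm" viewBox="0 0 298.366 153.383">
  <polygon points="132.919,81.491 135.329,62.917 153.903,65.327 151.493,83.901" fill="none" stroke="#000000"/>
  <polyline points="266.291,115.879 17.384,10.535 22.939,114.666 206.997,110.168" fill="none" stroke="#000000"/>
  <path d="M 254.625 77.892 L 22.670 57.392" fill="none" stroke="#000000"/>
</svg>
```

viewBox `0 0 298.366 153.383` with mm width/height → 1 unit = 1 mm. Flip: y_m = 153.383 − y_svg.

**Shape 1** — `<polygon>` regular polygon, stroke `#000000` → score (S494, F1982). Machine vertices: (132.919,71.892) → (135.329,90.466) → (153.903,88.056) → (151.493,69.482) → (132.919,71.892). Closed: final G1 returns to the first vertex.

**Shape 2** — `<polyline>` open polyline, stroke `#000000` → score (S494, F1982). Machine vertices: (266.291,37.504) → (17.384,142.848) → (22.939,38.717) → (206.997,43.215). Open path.

**Shape 3** — `<path>` line segment, stroke `#000000` → score (S494, F1982). Machine vertices: (254.625,75.491) → (22.670,95.991). Open path.

G21
G90
G00 X132.919 Y71.892
M4 S494
G1 X135.329 Y90.466 F1982
G1 X153.903 Y88.056 F1982
G1 X151.493 Y69.482 F1982
G1 X132.919 Y71.892 F1982
M5
G00 X266.291 Y37.504
M4 S494
G1 X17.384 Y142.848 F1982
G1 X22.939 Y38.717 F1982
G1 X206.997 Y43.215 F1982
M5
G00 X254.625 Y75.491
M4 S494
G1 X22.670 Y95.991 F1982
M5
G00 X0.000 Y0.000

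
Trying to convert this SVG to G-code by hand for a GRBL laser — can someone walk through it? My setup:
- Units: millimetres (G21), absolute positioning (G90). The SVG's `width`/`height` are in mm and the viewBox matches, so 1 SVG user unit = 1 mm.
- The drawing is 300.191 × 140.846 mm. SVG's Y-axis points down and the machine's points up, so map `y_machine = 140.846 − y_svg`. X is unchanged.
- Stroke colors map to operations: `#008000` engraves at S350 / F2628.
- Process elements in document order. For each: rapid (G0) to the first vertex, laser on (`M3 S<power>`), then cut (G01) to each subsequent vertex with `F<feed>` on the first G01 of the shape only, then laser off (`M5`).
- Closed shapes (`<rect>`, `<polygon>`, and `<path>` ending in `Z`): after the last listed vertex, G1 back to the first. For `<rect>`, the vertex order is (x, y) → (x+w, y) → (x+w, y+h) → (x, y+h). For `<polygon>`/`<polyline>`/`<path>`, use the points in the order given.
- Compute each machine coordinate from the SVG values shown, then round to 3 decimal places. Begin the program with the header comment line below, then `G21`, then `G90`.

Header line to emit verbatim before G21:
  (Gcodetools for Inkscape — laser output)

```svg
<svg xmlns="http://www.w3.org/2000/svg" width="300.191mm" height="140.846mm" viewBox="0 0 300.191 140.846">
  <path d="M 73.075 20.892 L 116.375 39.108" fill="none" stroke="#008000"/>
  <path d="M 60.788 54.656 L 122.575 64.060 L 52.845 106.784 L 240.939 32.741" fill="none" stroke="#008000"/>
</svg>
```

1 u = 1 mm; y_m = 140.846 − y.

[1] `<path>` line segment, #008000→engrave S350 F2628: (73.075,119.954) → (116.375,101.738)

[2] `<path>` open polyline, #008000→engrave S350 F2628: (60.788,86.190) → (122.575,76.786) → (52.845,34.062) → (240.939,108.105)

(Gcodetools for Inkscape — laser output)
G21
G90
G0 X73.075 Y119.954
M3 S350
G01 X116.375 Y101.738 F2628
M5
G0 X60.788 Y86.190
M3 S350
G01 X122.575 Y76.786 F2628
G01 X52.845 Y34.062
G01 X240.939 Y108.105
M5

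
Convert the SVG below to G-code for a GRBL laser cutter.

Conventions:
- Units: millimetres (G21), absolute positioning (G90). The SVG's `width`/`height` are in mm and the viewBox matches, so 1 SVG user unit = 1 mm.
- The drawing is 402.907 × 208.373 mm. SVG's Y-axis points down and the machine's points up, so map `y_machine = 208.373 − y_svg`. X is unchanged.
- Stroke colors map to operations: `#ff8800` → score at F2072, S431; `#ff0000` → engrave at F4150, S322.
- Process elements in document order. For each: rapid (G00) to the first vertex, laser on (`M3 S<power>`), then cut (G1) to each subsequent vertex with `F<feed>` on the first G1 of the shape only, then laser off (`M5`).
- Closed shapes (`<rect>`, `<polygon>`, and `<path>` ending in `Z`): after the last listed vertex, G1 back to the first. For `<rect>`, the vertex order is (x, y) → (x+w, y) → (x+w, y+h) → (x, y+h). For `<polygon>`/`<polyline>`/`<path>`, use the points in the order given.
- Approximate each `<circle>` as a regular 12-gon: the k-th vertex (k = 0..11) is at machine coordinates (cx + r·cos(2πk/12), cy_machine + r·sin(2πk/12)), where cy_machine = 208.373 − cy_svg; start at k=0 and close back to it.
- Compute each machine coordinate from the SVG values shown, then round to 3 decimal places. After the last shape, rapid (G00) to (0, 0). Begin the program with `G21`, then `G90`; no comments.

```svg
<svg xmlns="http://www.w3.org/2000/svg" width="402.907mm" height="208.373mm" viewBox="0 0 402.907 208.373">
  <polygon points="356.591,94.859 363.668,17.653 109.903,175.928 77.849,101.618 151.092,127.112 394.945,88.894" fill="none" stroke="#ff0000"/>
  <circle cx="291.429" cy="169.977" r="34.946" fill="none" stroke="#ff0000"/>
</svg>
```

G21
G90
G00 X356.591 Y113.514
M3 S322
G1 X363.668 Y190.720 F4150
G1 X109.903 Y32.445
G1 X77.849 Y106.755
G1 X151.092 Y81.261
G1 X394.945 Y119.479
G1 X356.591 Y113.514
M5
G00 X326.375 Y38.396
M3 S322
G1 X321.693 Y55.869 F4150
G1 X308.902 Y68.660
G1 X291.429 Y73.342
G1 X273.956 Y68.660
G1 X261.165 Y55.869
G1 X256.483 Y38.396
G1 X261.165 Y20.923
G1 X273.956 Y8.132
G1 X291.429 Y3.450
G1 X308.902 Y8.132
G1 X321.693 Y20.923
G1 X326.375 Y38.396
M5
G00 X0.000 Y0.000

Since the viewBox matches the mm dimensions, user units are millimetres directly. The only transform is the Y-flip y_m = 208.373 − y_svg.

Shape 1 is a closed polygon drawn with `<polygon>`. Its stroke #ff0000 means engrave at S322, F4150. After flipping Y the toolpath is (356.591,113.514) → (363.668,190.720) → (109.903,32.445) → (77.849,106.755) → (151.092,81.261) → (394.945,119.479) → (356.591,113.514), returning to the start.

Shape 2 is a circle drawn with `<circle>`. Its stroke #ff0000 means engrave at S322, F4150. After flipping Y the toolpath is (326.375,38.396) → (321.693,55.869) → (308.902,68.660) → (291.429,73.342) → (273.956,68.660) → (261.165,55.869) → (256.483,38.396) → (261.165,20.923) → (273.956,8.132) → (291.429,3.450) → (308.902,8.132) → (321.693,20.923) → (326.375,38.396), returning to the start.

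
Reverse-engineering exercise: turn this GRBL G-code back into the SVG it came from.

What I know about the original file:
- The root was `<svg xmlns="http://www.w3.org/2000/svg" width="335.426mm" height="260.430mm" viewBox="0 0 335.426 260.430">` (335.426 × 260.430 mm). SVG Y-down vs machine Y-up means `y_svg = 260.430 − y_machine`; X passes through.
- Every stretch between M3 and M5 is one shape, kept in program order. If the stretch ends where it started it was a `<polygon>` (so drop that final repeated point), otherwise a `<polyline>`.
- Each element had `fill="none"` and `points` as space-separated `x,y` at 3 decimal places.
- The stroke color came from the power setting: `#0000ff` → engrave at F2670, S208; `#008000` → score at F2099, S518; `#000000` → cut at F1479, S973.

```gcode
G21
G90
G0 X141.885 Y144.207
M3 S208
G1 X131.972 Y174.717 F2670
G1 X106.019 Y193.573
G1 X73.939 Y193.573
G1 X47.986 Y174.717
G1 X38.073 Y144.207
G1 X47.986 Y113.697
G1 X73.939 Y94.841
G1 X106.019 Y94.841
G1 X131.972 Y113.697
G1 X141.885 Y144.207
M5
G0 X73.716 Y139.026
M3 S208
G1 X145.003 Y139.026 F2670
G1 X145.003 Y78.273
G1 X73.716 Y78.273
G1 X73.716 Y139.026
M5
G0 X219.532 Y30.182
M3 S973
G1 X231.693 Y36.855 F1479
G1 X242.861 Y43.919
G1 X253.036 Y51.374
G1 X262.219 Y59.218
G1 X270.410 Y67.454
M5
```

<svg xmlns="http://www.w3.org/2000/svg" width="335.426mm" height="260.430mm" viewBox="0 0 335.426 260.430">
  <polygon points="141.885,116.223 131.972,85.713 106.019,66.857 73.939,66.857 47.986,85.713 38.073,116.223 47.986,146.733 73.939,165.589 106.019,165.589 131.972,146.733" fill="none" stroke="#0000ff"/>
  <polygon points="73.716,121.404 145.003,121.404 145.003,182.157 73.716,182.157" fill="none" stroke="#0000ff"/>
  <polyline points="219.532,230.248 231.693,223.575 242.861,216.511 253.036,209.056 262.219,201.212 270.410,192.976" fill="none" stroke="#000000"/>
</svg>

Machine Y-up, SVG Y-down with viewBox height 260.430, so y_svg = 260.430 − y_machine; X carries over.

Run 1: S208 ⇒ engrave layer `#0000ff`. The run returns to its start, so emit a `<polygon>` with points (Y-flipped): 141.885,116.223 131.972,85.713 106.019,66.857 73.939,66.857 47.986,85.713 38.073,116.223 47.986,146.733 73.939,165.589 106.019,165.589 131.972,146.733.

Run 2: S208 ⇒ engrave layer `#0000ff`. The run returns to its start, so emit a `<polygon>` with points (Y-flipped): 73.716,121.404 145.003,121.404 145.003,182.157 73.716,182.157.

Run 3: power S973 maps to stroke `#000000` (cut). The run is open, so emit a `<polyline>` with points (Y-flipped): 219.532,230.248 231.693,223.575 242.861,216.511 253.036,209.056 262.219,201.212 270.410,192.976.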